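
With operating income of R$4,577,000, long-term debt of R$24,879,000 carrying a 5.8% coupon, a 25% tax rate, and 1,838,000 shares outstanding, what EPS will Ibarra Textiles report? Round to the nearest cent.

R$1.28

Interest = R$1,442,982.00, so EBT = R$4,577,000 − R$1,442,982.00 = R$3,134,018.00.
After tax at 25%: net income = R$3,134,018.00 × 0.75 = R$2,350,513.50.
Per share: R$2,350,513.50 / 1,838,000 shares = R$1.28.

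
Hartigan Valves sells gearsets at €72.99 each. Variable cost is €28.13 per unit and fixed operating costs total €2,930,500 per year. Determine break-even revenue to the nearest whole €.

€4,768,105

Contribution margin per unit = €72.99 − €28.13 = €44.86, a CM ratio of €44.86 ÷ €72.99 = 0.6146.
Break-even revenue = fixed costs × price ÷ CM = €2,930,500 × €72.99 ÷ €44.86 = €4,768,105.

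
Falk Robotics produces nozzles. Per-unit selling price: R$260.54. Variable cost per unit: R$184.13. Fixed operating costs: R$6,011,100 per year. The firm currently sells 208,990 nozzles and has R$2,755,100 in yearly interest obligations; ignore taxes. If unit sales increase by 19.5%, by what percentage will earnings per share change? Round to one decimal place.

Contribution at this volume is 208,990 × R$76.41 = R$15,968,925.90.
EBIT = R$15,968,925.90 − R$6,011,100 = R$9,957,825.90.
After interest of R$2,755,100.00, pre-tax earnings = R$7,202,725.90.
DCL = total CM / (EBIT − I) = R$15,968,925.90 / R$7,202,725.90 = 2.2171.
EPS therefore changes by 2.2171 × (+19.5%) = +43.2%.

+43.2%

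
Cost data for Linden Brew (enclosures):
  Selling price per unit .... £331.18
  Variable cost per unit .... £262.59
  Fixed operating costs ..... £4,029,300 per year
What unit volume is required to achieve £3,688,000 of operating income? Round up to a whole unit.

112,514 enclosures

Each unit contributes £331.18 − £262.59 = £68.59.
Units = (FC + target) / CM = (£4,029,300 + £3,688,000) / £68.59 = 112,513.49, so 112,514 enclosures.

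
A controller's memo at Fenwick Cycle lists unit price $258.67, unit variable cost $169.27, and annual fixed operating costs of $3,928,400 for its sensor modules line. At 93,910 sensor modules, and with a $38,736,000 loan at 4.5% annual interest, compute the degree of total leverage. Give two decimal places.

Contribution at this volume is 93,910 × $89.40 = $8,395,554.00.
Subtracting fixed costs: EBIT = $8,395,554.00 − $3,928,400 = $4,467,154.00. Interest = $1,743,120.00, so EBIT − I = $2,724,034.00.
Degree of total leverage = total CM / (EBIT − interest) = $8,395,554.00 / $2,724,034.00 = 3.0820.

3.08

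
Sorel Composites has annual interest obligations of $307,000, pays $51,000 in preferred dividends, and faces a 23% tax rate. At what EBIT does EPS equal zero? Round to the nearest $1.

Grossing the preferred dividend up to pre-tax terms: $51,000 / (1 − 0.23) = $66,233.77.
EPS = 0 when EBIT covers interest plus the pre-tax preferred burden: $307,000 + $66,233.77 = $373,233.77.

$373,234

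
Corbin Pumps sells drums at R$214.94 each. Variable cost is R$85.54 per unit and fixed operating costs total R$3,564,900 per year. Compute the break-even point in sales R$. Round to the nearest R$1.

Contribution margin per unit = R$214.94 − R$85.54 = R$129.40, a CM ratio of R$129.40 ÷ R$214.94 = 0.6020.
Break-even sales = FC ÷ CM ratio = R$3,564,900 × R$214.94 / R$129.40 = R$5,921,481.

R$5,921,481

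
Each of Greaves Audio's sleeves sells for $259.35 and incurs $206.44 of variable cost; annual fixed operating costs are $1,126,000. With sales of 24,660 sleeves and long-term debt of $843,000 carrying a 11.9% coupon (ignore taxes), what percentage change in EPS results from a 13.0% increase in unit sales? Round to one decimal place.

At 24,660 units, contribution = 24,660 × $52.91 = $1,304,760.60.
EBIT = $1,304,760.60 − $1,126,000 = $178,760.60.
After interest of $100,317.00, pre-tax earnings = $78,443.60.
DCL = total CM / (EBIT − I) = $1,304,760.60 / $78,443.60 = 16.6331.
%ΔEPS = DCL × %ΔSales = 16.6331 × +13.0% = +216.2%.

+216.2%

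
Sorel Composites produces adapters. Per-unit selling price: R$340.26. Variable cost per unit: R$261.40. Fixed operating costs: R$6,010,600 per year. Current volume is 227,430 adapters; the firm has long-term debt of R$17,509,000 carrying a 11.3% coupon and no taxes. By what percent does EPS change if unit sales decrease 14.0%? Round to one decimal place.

At 227,430 units, contribution = 227,430 × R$78.86 = R$17,935,129.80.
Subtracting fixed costs: EBIT = R$17,935,129.80 − R$6,010,600 = R$11,924,529.80.
Interest = R$1,978,517.00, so EBIT − I = R$9,946,012.80.
Degree of combined leverage = contribution ÷ (EBIT − I) = R$17,935,129.80 ÷ R$9,946,012.80 = 1.8032.
%ΔEPS = DCL × %ΔSales = 1.8032 × -14.0% = -25.2%.

-25.2%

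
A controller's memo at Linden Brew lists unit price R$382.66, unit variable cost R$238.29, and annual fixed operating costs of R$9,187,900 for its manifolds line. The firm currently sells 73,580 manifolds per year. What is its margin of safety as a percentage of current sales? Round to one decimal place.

Each unit contributes R$382.66 − R$238.29 = R$144.37. Break-even units = R$9,187,900 ÷ R$144.37 = 63,641.34; break-even revenue = 63,641.34 × R$382.66 = R$24,352,994.49.
Actual sales revenue = 73,580 × R$382.66 = R$28,156,122.80.
Margin of safety = (R$28,156,122.80 − R$24,352,994.49) ÷ R$28,156,122.80 = 13.5%.

13.5%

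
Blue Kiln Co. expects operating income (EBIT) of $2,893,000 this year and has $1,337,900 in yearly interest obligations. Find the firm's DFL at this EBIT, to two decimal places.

1.86

Annual interest charges come to $1,337,900.00.
Degree of financial leverage = EBIT / (EBIT − interest) = $2,893,000 / $1,555,100.00 = 1.8603.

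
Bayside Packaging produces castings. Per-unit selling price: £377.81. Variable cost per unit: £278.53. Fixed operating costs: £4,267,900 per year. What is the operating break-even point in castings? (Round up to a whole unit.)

Unit CM = price − variable cost = £377.81 − £278.53 = £99.28.
Break-even Q = £4,267,900 / £99.28 = 42,988.52 → 42,989 castings.

42,989 castings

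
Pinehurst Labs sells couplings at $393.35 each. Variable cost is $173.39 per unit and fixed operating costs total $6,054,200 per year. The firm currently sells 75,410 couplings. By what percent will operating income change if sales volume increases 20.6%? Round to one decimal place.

+32.4%

At 75,410 units, contribution = 75,410 × $219.96 = $16,587,183.60.
EBIT = $16,587,183.60 − $6,054,200 = $10,532,983.60.
DOL = contribution ÷ EBIT = $16,587,183.60 ÷ $10,532,983.60 = 1.5748.
Operating income changes by 1.5748 × +20.6% = +32.4%.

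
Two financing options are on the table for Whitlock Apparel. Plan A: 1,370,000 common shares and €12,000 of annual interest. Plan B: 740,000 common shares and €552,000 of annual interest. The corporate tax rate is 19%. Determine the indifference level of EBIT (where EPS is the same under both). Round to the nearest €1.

€1,186,286

At indifference, (EBIT − 12,000)(1 − t)/1,370,000 = (EBIT − 552,000)(1 − t)/740,000.
Cancelling (1 − t) and cross-multiplying: 740,000·(EBIT − 12,000) = 1,370,000·(EBIT − 552,000).
EBIT × (1,370,000 − 740,000) = 552,000 × 1,370,000 − 12,000 × 740,000 = 747,360,000,000, so EBIT = 747,360,000,000 ÷ 630,000 = 1,186,285.71.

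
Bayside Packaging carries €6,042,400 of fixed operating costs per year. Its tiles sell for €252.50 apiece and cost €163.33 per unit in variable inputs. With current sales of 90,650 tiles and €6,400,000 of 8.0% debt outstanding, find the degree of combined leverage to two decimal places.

5.29

Contribution at this volume is 90,650 × €89.17 = €8,083,260.50.
Subtracting fixed costs: EBIT = €8,083,260.50 − €6,042,400 = €2,040,860.50. Interest = €512,000.00.
DOL = €8,083,260.50 ÷ €2,040,860.50 = 3.9607; DFL = €2,040,860.50 ÷ €1,528,860.50 = 1.3349.
DCL = DOL × DFL = 3.9607 × 1.3349 = 5.2871.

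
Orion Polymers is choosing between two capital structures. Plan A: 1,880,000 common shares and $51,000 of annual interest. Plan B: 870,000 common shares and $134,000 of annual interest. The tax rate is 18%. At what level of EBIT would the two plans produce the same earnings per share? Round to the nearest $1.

$205,495

At indifference, (EBIT − 51,000)(1 − t)/1,880,000 = (EBIT − 134,000)(1 − t)/870,000.
The (1 − t) factor cancels: (EBIT − 51,000) × 870,000 = (EBIT − 134,000) × 1,880,000.
Solving, EBIT = (134,000·1,880,000 − 51,000·870,000) / (1,880,000 − 870,000) = 207,550,000,000 / 1,010,000 = 205,495.05.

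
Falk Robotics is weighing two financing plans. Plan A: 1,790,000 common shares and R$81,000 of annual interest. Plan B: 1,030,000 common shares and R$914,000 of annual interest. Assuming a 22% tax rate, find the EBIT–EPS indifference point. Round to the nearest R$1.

R$2,042,934

Set EPS_A = EPS_B: (EBIT − R$81,000)(1 − 0.22) ÷ 1,790,000 = (EBIT − R$914,000)(1 − 0.22) ÷ 1,030,000.
Cancelling (1 − t) and cross-multiplying: 1,030,000·(EBIT − 81,000) = 1,790,000·(EBIT − 914,000).
Solving, EBIT = (914,000·1,790,000 − 81,000·1,030,000) / (1,790,000 − 1,030,000) = 1,552,630,000,000 / 760,000 = 2,042,934.21.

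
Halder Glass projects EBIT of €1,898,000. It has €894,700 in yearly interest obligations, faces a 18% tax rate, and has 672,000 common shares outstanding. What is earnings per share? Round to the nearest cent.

€1.22

Pre-tax income = €1,898,000 − €894,700.00 = €1,003,300.00.
Net income = €1,003,300.00 × (1 − 0.18) = €822,706.00.
Per share: €822,706.00 / 672,000 shares = €1.22.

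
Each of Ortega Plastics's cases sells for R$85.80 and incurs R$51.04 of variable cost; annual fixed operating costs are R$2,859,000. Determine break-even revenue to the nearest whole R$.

R$7,057,025

CM per unit = R$85.80 − R$51.04 = R$34.76; CM ratio = R$34.76 / R$85.80 = 0.4051.
Break-even revenue = fixed costs × price ÷ CM = R$2,859,000 × R$85.80 ÷ R$34.76 = R$7,057,025.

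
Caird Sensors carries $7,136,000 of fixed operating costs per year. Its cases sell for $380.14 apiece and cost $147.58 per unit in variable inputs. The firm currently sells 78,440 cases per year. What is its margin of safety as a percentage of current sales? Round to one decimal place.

60.9%

Unit CM = price − variable cost = $380.14 − $147.58 = $232.56. Break-even units = $7,136,000 ÷ $232.56 = 30,684.55; break-even revenue = 30,684.55 × $380.14 = $11,664,426.56.
Current sales = 78,440 × $380.14 = $29,818,181.60.
Margin of safety = ($29,818,181.60 − $11,664,426.56) ÷ $29,818,181.60 = 60.9%.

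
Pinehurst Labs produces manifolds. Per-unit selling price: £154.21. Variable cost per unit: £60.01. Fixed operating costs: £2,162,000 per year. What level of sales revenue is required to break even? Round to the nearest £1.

Contribution margin per unit = £154.21 − £60.01 = £94.20, a CM ratio of £94.20 ÷ £154.21 = 0.6109.
Break-even revenue = fixed costs × price ÷ CM = £2,162,000 × £154.21 ÷ £94.20 = £3,539,300.

£3,539,300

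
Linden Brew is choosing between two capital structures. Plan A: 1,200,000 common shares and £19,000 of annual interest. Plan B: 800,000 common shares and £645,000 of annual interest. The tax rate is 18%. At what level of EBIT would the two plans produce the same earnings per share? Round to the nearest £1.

£1,897,000

At indifference, (EBIT − 19,000)(1 − t)/1,200,000 = (EBIT − 645,000)(1 − t)/800,000.
Cancelling (1 − t) and cross-multiplying: 800,000·(EBIT − 19,000) = 1,200,000·(EBIT − 645,000).
Solving, EBIT = (645,000·1,200,000 − 19,000·800,000) / (1,200,000 − 800,000) = 758,800,000,000 / 400,000 = 1,897,000.00.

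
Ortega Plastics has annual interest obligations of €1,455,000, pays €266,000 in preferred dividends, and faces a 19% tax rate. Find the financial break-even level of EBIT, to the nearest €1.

€1,783,395

Grossing the preferred dividend up to pre-tax terms: €266,000 / (1 − 0.19) = €328,395.06.
EPS = 0 when EBIT covers interest plus the pre-tax preferred burden: €1,455,000 + €328,395.06 = €1,783,395.06.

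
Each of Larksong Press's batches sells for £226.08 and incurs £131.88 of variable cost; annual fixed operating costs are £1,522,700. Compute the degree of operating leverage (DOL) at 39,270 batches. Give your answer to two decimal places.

1.70

Contribution at this volume is 39,270 × £94.20 = £3,699,234.00.
Operating income = contribution − fixed costs = £3,699,234.00 − £1,522,700 = £2,176,534.00.
DOL = contribution ÷ EBIT = £3,699,234.00 ÷ £2,176,534.00 = 1.6996.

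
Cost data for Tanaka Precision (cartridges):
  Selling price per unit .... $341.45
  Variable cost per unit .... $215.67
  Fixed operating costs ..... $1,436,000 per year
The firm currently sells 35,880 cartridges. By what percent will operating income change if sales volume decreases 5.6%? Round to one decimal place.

At 35,880 units, contribution = 35,880 × $125.78 = $4,512,986.40.
Subtracting fixed costs: EBIT = $4,512,986.40 − $1,436,000 = $3,076,986.40.
DOL = contribution ÷ EBIT = $4,512,986.40 ÷ $3,076,986.40 = 1.4667.
Operating income changes by 1.4667 × -5.6% = -8.2%.

-8.2%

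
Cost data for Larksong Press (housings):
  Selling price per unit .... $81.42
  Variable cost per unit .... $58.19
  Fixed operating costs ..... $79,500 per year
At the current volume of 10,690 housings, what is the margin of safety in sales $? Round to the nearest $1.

$591,736

Unit CM = price − variable cost = $81.42 − $58.19 = $23.23. Break-even units = $79,500 ÷ $23.23 = 3,422.30; break-even revenue = 3,422.30 × $81.42 = $278,643.56.
Actual sales revenue = 10,690 × $81.42 = $870,379.80.
Margin of safety = $870,379.80 − $278,643.56 = $591,736.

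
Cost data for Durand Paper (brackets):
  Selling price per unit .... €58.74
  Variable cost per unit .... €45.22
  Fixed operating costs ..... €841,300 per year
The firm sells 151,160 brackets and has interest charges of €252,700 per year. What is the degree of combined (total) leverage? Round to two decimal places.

2.15

Contribution at this volume is 151,160 × €13.52 = €2,043,683.20.
EBIT = €2,043,683.20 − €841,300 = €1,202,383.20. Interest = €252,700.00, so EBIT − I = €949,683.20.
DCL = contribution ÷ (EBIT − I) = €2,043,683.20 ÷ €949,683.20 = 2.1520.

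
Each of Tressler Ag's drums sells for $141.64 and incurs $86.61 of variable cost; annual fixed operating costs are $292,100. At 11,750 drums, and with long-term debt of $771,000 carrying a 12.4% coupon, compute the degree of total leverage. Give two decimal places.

2.50

At 11,750 units, contribution = 11,750 × $55.03 = $646,602.50.
Operating income = contribution − fixed costs = $646,602.50 − $292,100 = $354,502.50. Interest = $95,604.00.
DOL = $646,602.50 ÷ $354,502.50 = 1.8240; DFL = $354,502.50 ÷ $258,898.50 = 1.3693.
DCL = DOL × DFL = 1.8240 × 1.3693 = 2.4976.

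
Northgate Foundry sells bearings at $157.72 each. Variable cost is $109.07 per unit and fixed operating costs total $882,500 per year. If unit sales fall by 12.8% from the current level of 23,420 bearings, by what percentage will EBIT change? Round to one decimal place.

-56.8%

Contribution at this volume is 23,420 × $48.65 = $1,139,383.00.
Operating income = contribution − fixed costs = $1,139,383.00 − $882,500 = $256,883.00.
Degree of operating leverage = $1,139,383.00 / $256,883.00 = 4.4354.
So EBIT moves 4.4354 × (-12.8%) = -56.8%.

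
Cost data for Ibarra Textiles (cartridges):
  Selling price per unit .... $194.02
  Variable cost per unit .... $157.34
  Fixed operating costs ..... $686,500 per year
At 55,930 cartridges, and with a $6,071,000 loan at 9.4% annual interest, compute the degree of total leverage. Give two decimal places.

Total contribution margin = 55,930 × $36.68 = $2,051,512.40.
EBIT = $2,051,512.40 − $686,500 = $1,365,012.40. Interest = $570,674.00.
DOL = $2,051,512.40 ÷ $1,365,012.40 = 1.5029; DFL = $1,365,012.40 ÷ $794,338.40 = 1.7184.
Combined leverage = 1.5029 × 1.7184 = 2.5826.

2.58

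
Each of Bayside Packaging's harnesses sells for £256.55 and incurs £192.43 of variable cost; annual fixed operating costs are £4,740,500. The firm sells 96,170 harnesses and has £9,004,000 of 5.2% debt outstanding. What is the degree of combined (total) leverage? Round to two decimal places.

6.44

Total contribution margin = 96,170 × £64.12 = £6,166,420.40.
Operating income = contribution − fixed costs = £6,166,420.40 − £4,740,500 = £1,425,920.40. Interest = £468,208.00.
DOL = £6,166,420.40 ÷ £1,425,920.40 = 4.3245; DFL = £1,425,920.40 ÷ £957,712.40 = 1.4889.
DCL = DOL × DFL = 4.3245 × 1.4889 = 6.4387.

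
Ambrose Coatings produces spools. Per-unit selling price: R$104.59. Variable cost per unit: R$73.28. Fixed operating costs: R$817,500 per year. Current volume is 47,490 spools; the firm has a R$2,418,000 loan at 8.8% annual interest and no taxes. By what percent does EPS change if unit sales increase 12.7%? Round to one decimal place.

+41.4%

Contribution at this volume is 47,490 × R$31.31 = R$1,486,911.90.
EBIT = R$1,486,911.90 − R$817,500 = R$669,411.90.
Interest = R$212,784.00, so EBIT − I = R$456,627.90.
Degree of combined leverage = contribution ÷ (EBIT − I) = R$1,486,911.90 ÷ R$456,627.90 = 3.2563.
%ΔEPS = DCL × %ΔSales = 3.2563 × +12.7% = +41.4%.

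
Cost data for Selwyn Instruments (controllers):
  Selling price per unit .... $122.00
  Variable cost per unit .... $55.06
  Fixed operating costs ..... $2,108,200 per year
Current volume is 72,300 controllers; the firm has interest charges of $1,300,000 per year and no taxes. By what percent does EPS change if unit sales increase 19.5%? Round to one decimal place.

At 72,300 units, contribution = 72,300 × $66.94 = $4,839,762.00.
EBIT = $4,839,762.00 − $2,108,200 = $2,731,562.00.
After interest of $1,300,000.00, pre-tax earnings = $1,431,562.00.
DCL = total CM / (EBIT − I) = $4,839,762.00 / $1,431,562.00 = 3.3808.
%ΔEPS = DCL × %ΔSales = 3.3808 × +19.5% = +65.9%.

+65.9%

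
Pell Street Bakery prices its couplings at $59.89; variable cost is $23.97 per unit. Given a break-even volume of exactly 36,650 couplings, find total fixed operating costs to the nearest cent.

$1,316,468.00

Unit CM = price − variable cost = $59.89 − $23.97 = $35.92.
Since BE = FC / CM, FC = 36,650 × $35.92 = $1,316,468.00.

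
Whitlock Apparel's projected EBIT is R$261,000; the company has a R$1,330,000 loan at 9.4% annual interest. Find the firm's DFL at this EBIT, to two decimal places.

1.92

Interest = R$125,020.00.
DFL = EBIT ÷ (EBIT − I) = R$261,000 ÷ (R$261,000 − R$125,020.00) = R$261,000 ÷ R$135,980.00 = 1.9194.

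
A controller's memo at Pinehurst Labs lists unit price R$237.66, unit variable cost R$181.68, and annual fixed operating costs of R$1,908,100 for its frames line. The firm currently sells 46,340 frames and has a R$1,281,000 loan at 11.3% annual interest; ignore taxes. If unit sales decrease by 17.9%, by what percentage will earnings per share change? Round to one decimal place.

-85.8%

Total contribution margin = 46,340 × R$55.98 = R$2,594,113.20.
Subtracting fixed costs: EBIT = R$2,594,113.20 − R$1,908,100 = R$686,013.20.
Interest = R$144,753.00, so EBIT − I = R$541,260.20.
Degree of combined leverage = contribution ÷ (EBIT − I) = R$2,594,113.20 ÷ R$541,260.20 = 4.7927.
EPS therefore changes by 4.7927 × (-17.9%) = -85.8%.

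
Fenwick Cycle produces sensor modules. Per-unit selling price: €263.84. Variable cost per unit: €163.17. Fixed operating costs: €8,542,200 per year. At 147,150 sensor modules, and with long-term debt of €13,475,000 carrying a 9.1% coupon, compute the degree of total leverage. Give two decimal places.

Contribution at this volume is 147,150 × €100.67 = €14,813,590.50.
Subtracting fixed costs: EBIT = €14,813,590.50 − €8,542,200 = €6,271,390.50. Interest = €1,226,225.00, so EBIT − I = €5,045,165.50.
Degree of total leverage = total CM / (EBIT − interest) = €14,813,590.50 / €5,045,165.50 = 2.9362.

2.94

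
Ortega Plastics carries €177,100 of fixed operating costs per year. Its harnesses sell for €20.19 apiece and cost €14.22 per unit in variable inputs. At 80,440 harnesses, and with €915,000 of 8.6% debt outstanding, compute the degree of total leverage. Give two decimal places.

Total contribution margin = 80,440 × €5.97 = €480,226.80.
Operating income = contribution − fixed costs = €480,226.80 − €177,100 = €303,126.80. Interest = €78,690.00, so EBIT − I = €224,436.80.
Degree of total leverage = total CM / (EBIT − interest) = €480,226.80 / €224,436.80 = 2.1397.

2.14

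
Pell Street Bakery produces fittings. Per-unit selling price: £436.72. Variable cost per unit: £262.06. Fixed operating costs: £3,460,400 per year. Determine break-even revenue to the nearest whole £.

£8,652,387

CM per unit = £436.72 − £262.06 = £174.66; CM ratio = £174.66 / £436.72 = 0.3999.
Break-even revenue = fixed costs × price ÷ CM = £3,460,400 × £436.72 ÷ £174.66 = £8,652,387.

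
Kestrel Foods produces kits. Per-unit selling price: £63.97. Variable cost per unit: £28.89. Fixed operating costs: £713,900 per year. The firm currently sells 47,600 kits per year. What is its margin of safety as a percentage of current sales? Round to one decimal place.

Unit CM = price − variable cost = £63.97 − £28.89 = £35.08. Break-even units = £713,900 ÷ £35.08 = 20,350.63; break-even revenue = 20,350.63 × £63.97 = £1,301,829.62.
Current sales = 47,600 × £63.97 = £3,044,972.00.
Margin of safety = (£3,044,972.00 − £1,301,829.62) ÷ £3,044,972.00 = 57.2%.

57.2%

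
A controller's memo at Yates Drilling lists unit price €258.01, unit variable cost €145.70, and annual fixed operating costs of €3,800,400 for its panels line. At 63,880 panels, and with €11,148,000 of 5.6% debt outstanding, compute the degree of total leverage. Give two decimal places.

Total contribution margin = 63,880 × €112.31 = €7,174,362.80.
Subtracting fixed costs: EBIT = €7,174,362.80 − €3,800,400 = €3,373,962.80. Interest = €624,288.00, so EBIT − I = €2,749,674.80.
DCL = contribution ÷ (EBIT − I) = €7,174,362.80 ÷ €2,749,674.80 = 2.6092.

2.61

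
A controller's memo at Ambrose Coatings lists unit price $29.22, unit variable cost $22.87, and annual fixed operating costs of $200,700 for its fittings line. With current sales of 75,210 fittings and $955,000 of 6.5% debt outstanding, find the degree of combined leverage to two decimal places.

Total contribution margin = 75,210 × $6.35 = $477,583.50.
EBIT = $477,583.50 − $200,700 = $276,883.50. Interest = $62,075.00, so EBIT − I = $214,808.50.
Degree of total leverage = total CM / (EBIT − interest) = $477,583.50 / $214,808.50 = 2.2233.

2.22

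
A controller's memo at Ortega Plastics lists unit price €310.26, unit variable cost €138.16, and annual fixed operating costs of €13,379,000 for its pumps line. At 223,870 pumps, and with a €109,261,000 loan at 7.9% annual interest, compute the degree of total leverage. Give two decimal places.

Contribution at this volume is 223,870 × €172.10 = €38,528,027.00.
Subtracting fixed costs: EBIT = €38,528,027.00 − €13,379,000 = €25,149,027.00. Interest = €8,631,619.00.
DOL = €38,528,027.00 ÷ €25,149,027.00 = 1.5320; DFL = €25,149,027.00 ÷ €16,517,408.00 = 1.5226.
DCL = DOL × DFL = 1.5320 × 1.5226 = 2.3326.

2.33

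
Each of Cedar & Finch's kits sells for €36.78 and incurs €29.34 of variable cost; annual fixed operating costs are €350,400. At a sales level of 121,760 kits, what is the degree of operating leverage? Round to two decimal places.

1.63

Contribution at this volume is 121,760 × €7.44 = €905,894.40.
Operating income = contribution − fixed costs = €905,894.40 − €350,400 = €555,494.40.
So DOL = total CM / EBIT = €905,894.40 / €555,494.40 = 1.6308.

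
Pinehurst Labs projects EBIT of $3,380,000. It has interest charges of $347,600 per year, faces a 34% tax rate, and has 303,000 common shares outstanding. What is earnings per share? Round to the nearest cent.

$6.61

Pre-tax income = $3,380,000 − $347,600.00 = $3,032,400.00.
After tax at 34%: net income = $3,032,400.00 × 0.66 = $2,001,384.00.
Per share: $2,001,384.00 / 303,000 shares = $6.61.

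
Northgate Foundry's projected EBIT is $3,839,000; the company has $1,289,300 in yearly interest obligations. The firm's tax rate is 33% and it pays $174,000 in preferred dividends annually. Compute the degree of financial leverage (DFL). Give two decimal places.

Annual interest charges come to $1,289,300.00.
Preferred dividends grossed up pre-tax: $174,000 / (1 − 0.33) = $259,701.49.
DFL = EBIT ÷ [EBIT − I − D_p/(1−t)] = $3,839,000 ÷ [$3,839,000 − $1,289,300.00 − $259,701.49] = $3,839,000 ÷ $2,289,998.51 = 1.6764.

1.68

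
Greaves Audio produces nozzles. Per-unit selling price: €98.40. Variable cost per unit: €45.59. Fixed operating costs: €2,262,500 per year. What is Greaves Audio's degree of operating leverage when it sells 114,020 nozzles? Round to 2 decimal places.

At 114,020 units, contribution = 114,020 × €52.81 = €6,021,396.20.
Operating income = contribution − fixed costs = €6,021,396.20 − €2,262,500 = €3,758,896.20.
DOL = contribution ÷ EBIT = €6,021,396.20 ÷ €3,758,896.20 = 1.6019.

1.60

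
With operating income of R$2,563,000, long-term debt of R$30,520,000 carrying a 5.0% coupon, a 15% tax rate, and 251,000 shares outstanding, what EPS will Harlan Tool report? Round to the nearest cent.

R$3.51

Interest = R$1,526,000.00, so EBT = R$2,563,000 − R$1,526,000.00 = R$1,037,000.00.
Net income = R$1,037,000.00 × (1 − 0.15) = R$881,450.00.
EPS = R$881,450.00 ÷ 251,000 = R$3.51.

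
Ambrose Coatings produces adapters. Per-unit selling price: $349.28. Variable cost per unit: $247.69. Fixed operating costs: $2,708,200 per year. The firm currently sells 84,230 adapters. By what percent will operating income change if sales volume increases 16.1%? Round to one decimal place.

+23.6%

Contribution at this volume is 84,230 × $101.59 = $8,556,925.70.
Operating income = contribution − fixed costs = $8,556,925.70 − $2,708,200 = $5,848,725.70.
DOL = contribution ÷ EBIT = $8,556,925.70 ÷ $5,848,725.70 = 1.4630.
Operating income changes by 1.4630 × +16.1% = +23.6%.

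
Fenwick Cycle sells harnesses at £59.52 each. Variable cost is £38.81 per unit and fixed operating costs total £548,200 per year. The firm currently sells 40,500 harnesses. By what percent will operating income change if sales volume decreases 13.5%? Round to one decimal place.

Total contribution margin = 40,500 × £20.71 = £838,755.00.
Subtracting fixed costs: EBIT = £838,755.00 − £548,200 = £290,555.00.
So DOL = total CM / EBIT = £838,755.00 / £290,555.00 = 2.8867.
So EBIT moves 2.8867 × (-13.5%) = -39.0%.

-39.0%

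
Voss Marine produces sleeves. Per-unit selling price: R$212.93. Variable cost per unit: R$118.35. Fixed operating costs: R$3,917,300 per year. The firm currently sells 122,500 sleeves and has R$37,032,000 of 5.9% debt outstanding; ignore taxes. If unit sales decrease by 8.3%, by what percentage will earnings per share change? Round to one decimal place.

-17.5%

Contribution at this volume is 122,500 × R$94.58 = R$11,586,050.00.
EBIT = R$11,586,050.00 − R$3,917,300 = R$7,668,750.00.
Interest = R$2,184,888.00, so EBIT − I = R$5,483,862.00.
DCL = total CM / (EBIT − I) = R$11,586,050.00 / R$5,483,862.00 = 2.1128.
EPS therefore changes by 2.1128 × (-8.3%) = -17.5%.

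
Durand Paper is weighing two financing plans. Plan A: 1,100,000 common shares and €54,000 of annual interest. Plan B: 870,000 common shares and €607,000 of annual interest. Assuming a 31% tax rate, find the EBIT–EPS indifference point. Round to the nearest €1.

€2,698,783

Set EPS_A = EPS_B: (EBIT − €54,000)(1 − 0.31) ÷ 1,100,000 = (EBIT − €607,000)(1 − 0.31) ÷ 870,000.
Cancelling (1 − t) and cross-multiplying: 870,000·(EBIT − 54,000) = 1,100,000·(EBIT − 607,000).
EBIT × (1,100,000 − 870,000) = 607,000 × 1,100,000 − 54,000 × 870,000 = 620,720,000,000, so EBIT = 620,720,000,000 ÷ 230,000 = 2,698,782.61.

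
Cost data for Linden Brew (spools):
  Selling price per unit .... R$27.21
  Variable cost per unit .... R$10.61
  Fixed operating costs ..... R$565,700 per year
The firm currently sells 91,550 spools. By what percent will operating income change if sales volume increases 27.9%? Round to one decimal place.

+44.4%

Total contribution margin = 91,550 × R$16.60 = R$1,519,730.00.
Operating income = contribution − fixed costs = R$1,519,730.00 − R$565,700 = R$954,030.00.
DOL = contribution ÷ EBIT = R$1,519,730.00 ÷ R$954,030.00 = 1.5930.
%ΔEBIT = DOL × %ΔSales = 1.5930 × +27.9% = +44.4%.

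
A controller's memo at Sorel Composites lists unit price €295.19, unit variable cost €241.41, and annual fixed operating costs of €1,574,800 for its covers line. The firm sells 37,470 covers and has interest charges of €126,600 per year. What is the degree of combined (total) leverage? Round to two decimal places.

6.42

Contribution at this volume is 37,470 × €53.78 = €2,015,136.60.
EBIT = €2,015,136.60 − €1,574,800 = €440,336.60. Interest = €126,600.00.
DOL = €2,015,136.60 ÷ €440,336.60 = 4.5764; DFL = €440,336.60 ÷ €313,736.60 = 1.4035.
Combined leverage = 4.5764 × 1.4035 = 6.4230.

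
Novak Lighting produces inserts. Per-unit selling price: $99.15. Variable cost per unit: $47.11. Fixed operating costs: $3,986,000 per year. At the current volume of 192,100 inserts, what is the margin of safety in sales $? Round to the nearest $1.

Contribution margin per unit = $99.15 − $47.11 = $52.04. Break-even units = $3,986,000 ÷ $52.04 = 76,594.93; break-even revenue = 76,594.93 × $99.15 = $7,594,387.01.
Actual sales revenue = 192,100 × $99.15 = $19,046,715.00.
Margin of safety = $19,046,715.00 − $7,594,387.01 = $11,452,328.

$11,452,328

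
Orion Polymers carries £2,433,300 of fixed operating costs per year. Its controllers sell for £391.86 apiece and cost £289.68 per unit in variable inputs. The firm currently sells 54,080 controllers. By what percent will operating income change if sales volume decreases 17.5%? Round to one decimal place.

Total contribution margin = 54,080 × £102.18 = £5,525,894.40.
Subtracting fixed costs: EBIT = £5,525,894.40 − £2,433,300 = £3,092,594.40.
Degree of operating leverage = £5,525,894.40 / £3,092,594.40 = 1.7868.
So EBIT moves 1.7868 × (-17.5%) = -31.3%.

-31.3%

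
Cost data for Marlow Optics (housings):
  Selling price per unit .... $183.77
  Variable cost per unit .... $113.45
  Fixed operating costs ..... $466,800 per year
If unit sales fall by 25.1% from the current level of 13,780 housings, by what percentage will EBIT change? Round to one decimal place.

At 13,780 units, contribution = 13,780 × $70.32 = $969,009.60.
Operating income = contribution − fixed costs = $969,009.60 − $466,800 = $502,209.60.
Degree of operating leverage = $969,009.60 / $502,209.60 = 1.9295.
So EBIT moves 1.9295 × (-25.1%) = -48.4%.

-48.4%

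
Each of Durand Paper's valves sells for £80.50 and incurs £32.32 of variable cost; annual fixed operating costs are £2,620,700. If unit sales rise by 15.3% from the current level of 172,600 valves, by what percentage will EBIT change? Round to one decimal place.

+22.3%

Total contribution margin = 172,600 × £48.18 = £8,315,868.00.
Operating income = contribution − fixed costs = £8,315,868.00 − £2,620,700 = £5,695,168.00.
DOL = contribution ÷ EBIT = £8,315,868.00 ÷ £5,695,168.00 = 1.4602.
%ΔEBIT = DOL × %ΔSales = 1.4602 × +15.3% = +22.3%.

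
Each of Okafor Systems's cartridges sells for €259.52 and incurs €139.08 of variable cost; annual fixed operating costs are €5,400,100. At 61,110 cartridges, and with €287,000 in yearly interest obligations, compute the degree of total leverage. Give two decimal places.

Contribution at this volume is 61,110 × €120.44 = €7,360,088.40.
Operating income = contribution − fixed costs = €7,360,088.40 − €5,400,100 = €1,959,988.40. Interest = €287,000.00, so EBIT − I = €1,672,988.40.
Degree of total leverage = total CM / (EBIT − interest) = €7,360,088.40 / €1,672,988.40 = 4.3994.

4.40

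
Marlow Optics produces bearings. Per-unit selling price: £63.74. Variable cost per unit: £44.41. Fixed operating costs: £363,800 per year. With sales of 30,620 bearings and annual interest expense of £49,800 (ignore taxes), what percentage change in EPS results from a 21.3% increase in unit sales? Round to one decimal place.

Total contribution margin = 30,620 × £19.33 = £591,884.60.
Subtracting fixed costs: EBIT = £591,884.60 − £363,800 = £228,084.60.
After interest of £49,800.00, pre-tax earnings = £178,284.60.
DCL = total CM / (EBIT − I) = £591,884.60 / £178,284.60 = 3.3199.
%ΔEPS = DCL × %ΔSales = 3.3199 × +21.3% = +70.7%.

+70.7%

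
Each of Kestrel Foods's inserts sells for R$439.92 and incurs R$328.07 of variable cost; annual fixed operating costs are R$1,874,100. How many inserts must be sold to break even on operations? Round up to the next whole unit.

16,756 inserts

Each unit contributes R$439.92 − R$328.07 = R$111.85.
Break-even volume = fixed costs ÷ CM per unit = R$1,874,100 ÷ R$111.85 = 16,755.48, so 16,756 inserts.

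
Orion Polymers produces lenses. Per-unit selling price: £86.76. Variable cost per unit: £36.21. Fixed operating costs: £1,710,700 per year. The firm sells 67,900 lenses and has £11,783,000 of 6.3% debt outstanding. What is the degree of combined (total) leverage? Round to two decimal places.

3.50

Total contribution margin = 67,900 × £50.55 = £3,432,345.00.
Subtracting fixed costs: EBIT = £3,432,345.00 − £1,710,700 = £1,721,645.00. Interest = £742,329.00, so EBIT − I = £979,316.00.
DCL = contribution ÷ (EBIT − I) = £3,432,345.00 ÷ £979,316.00 = 3.5048.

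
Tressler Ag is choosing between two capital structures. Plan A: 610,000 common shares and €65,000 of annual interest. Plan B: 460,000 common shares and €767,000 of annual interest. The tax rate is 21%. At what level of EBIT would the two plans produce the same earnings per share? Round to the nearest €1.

€2,919,800

At indifference, (EBIT − 65,000)(1 − t)/610,000 = (EBIT − 767,000)(1 − t)/460,000.
The (1 − t) factor cancels: (EBIT − 65,000) × 460,000 = (EBIT − 767,000) × 610,000.
EBIT × (610,000 − 460,000) = 767,000 × 610,000 − 65,000 × 460,000 = 437,970,000,000, so EBIT = 437,970,000,000 ÷ 150,000 = 2,919,800.00.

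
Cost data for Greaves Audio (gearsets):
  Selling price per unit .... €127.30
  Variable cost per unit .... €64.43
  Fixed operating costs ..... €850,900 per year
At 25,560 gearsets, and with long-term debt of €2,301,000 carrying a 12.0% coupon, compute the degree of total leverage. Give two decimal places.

Contribution at this volume is 25,560 × €62.87 = €1,606,957.20.
Operating income = contribution − fixed costs = €1,606,957.20 − €850,900 = €756,057.20. Interest = €276,120.00.
DOL = €1,606,957.20 ÷ €756,057.20 = 2.1254; DFL = €756,057.20 ÷ €479,937.20 = 1.5753.
Combined leverage = 2.1254 × 1.5753 = 3.3481.

3.35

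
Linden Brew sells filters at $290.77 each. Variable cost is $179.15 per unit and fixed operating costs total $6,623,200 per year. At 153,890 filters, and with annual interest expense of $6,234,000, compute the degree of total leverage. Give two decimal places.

3.98

Contribution at this volume is 153,890 × $111.62 = $17,177,201.80.
Subtracting fixed costs: EBIT = $17,177,201.80 − $6,623,200 = $10,554,001.80. Interest = $6,234,000.00.
DOL = $17,177,201.80 ÷ $10,554,001.80 = 1.6276; DFL = $10,554,001.80 ÷ $4,320,001.80 = 2.4431.
Combined leverage = 1.6276 × 2.4431 = 3.9764.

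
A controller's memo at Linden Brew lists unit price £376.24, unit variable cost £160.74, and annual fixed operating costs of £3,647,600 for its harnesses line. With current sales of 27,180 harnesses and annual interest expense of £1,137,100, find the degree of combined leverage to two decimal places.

Contribution at this volume is 27,180 × £215.50 = £5,857,290.00.
Subtracting fixed costs: EBIT = £5,857,290.00 − £3,647,600 = £2,209,690.00. Interest = £1,137,100.00, so EBIT − I = £1,072,590.00.
DCL = contribution ÷ (EBIT − I) = £5,857,290.00 ÷ £1,072,590.00 = 5.4609.

5.46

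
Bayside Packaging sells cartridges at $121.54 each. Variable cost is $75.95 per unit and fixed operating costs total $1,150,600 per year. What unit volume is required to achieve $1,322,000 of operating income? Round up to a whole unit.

Contribution margin per unit = $121.54 − $75.95 = $45.59.
Required volume = (fixed costs + target profit) ÷ CM = ($1,150,600 + $1,322,000) ÷ $45.59 = 54,235.58, so 54,236 cartridges.

54,236 cartridges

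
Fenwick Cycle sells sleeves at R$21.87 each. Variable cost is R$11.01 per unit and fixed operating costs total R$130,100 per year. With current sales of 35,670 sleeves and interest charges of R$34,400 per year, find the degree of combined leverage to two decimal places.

Contribution at this volume is 35,670 × R$10.86 = R$387,376.20.
Operating income = contribution − fixed costs = R$387,376.20 − R$130,100 = R$257,276.20. Interest = R$34,400.00.
DOL = R$387,376.20 ÷ R$257,276.20 = 1.5057; DFL = R$257,276.20 ÷ R$222,876.20 = 1.1543.
DCL = DOL × DFL = 1.5057 × 1.1543 = 1.7380.

1.74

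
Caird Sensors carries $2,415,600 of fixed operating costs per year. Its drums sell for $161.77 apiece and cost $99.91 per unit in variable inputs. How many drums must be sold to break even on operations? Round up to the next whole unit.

Contribution margin per unit = $161.77 − $99.91 = $61.86.
Break-even volume = fixed costs ÷ CM per unit = $2,415,600 ÷ $61.86 = 39,049.47, so 39,050 drums.

39,050 drums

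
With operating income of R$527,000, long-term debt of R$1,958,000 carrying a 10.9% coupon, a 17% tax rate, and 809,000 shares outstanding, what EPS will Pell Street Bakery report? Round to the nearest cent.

R$0.32

Interest = R$213,422.00, so EBT = R$527,000 − R$213,422.00 = R$313,578.00.
After tax at 17%: net income = R$313,578.00 × 0.83 = R$260,269.74.
Per share: R$260,269.74 / 809,000 shares = R$0.32.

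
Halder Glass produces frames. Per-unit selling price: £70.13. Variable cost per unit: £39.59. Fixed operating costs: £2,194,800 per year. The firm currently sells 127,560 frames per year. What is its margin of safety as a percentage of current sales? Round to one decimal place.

43.7%

Each unit contributes £70.13 − £39.59 = £30.54. Break-even units = £2,194,800 ÷ £30.54 = 71,866.40; break-even revenue = 71,866.40 × £70.13 = £5,039,990.96.
Actual sales revenue = 127,560 × £70.13 = £8,945,782.80.
Margin of safety = (£8,945,782.80 − £5,039,990.96) ÷ £8,945,782.80 = 43.7%.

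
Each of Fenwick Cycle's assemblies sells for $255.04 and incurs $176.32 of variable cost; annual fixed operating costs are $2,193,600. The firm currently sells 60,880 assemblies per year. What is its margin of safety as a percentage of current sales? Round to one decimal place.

54.2%

Contribution margin per unit = $255.04 − $176.32 = $78.72. Break-even units = $2,193,600 ÷ $78.72 = 27,865.85; break-even revenue = 27,865.85 × $255.04 = $7,106,907.32.
Actual sales revenue = 60,880 × $255.04 = $15,526,835.20.
Margin of safety = ($15,526,835.20 − $7,106,907.32) ÷ $15,526,835.20 = 54.2%.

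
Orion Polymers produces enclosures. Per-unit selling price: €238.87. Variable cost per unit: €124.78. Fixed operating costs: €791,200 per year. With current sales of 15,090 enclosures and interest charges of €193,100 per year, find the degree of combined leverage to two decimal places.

At 15,090 units, contribution = 15,090 × €114.09 = €1,721,618.10.
Subtracting fixed costs: EBIT = €1,721,618.10 − €791,200 = €930,418.10. Interest = €193,100.00, so EBIT − I = €737,318.10.
Degree of total leverage = total CM / (EBIT − interest) = €1,721,618.10 / €737,318.10 = 2.3350.

2.33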